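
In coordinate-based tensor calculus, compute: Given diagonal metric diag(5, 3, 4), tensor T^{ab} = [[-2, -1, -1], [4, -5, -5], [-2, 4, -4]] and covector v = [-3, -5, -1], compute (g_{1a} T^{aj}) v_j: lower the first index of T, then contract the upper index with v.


Step 1: lower the first index. For a diagonal metric, g_{ia} T^{aj} = g_{ii} T^{ij} (no sum on i).
g_{11} = 5
S_1{}^1 = 5 * T^{11} = 5 * -2 = -10
S_1{}^2 = 5 * T^{12} = 5 * -1 = -5
S_1{}^3 = 5 * T^{13} = 5 * -1 = -5
Step 2: contract S_1{}^j with v_j.
S_1{}^1 * v_1 = -10 * -3 = 30
S_1{}^2 * v_2 = -5 * -5 = 25
S_1{}^3 * v_3 = -5 * -1 = 5
Result = 30 + 25 + 5 = 60

60


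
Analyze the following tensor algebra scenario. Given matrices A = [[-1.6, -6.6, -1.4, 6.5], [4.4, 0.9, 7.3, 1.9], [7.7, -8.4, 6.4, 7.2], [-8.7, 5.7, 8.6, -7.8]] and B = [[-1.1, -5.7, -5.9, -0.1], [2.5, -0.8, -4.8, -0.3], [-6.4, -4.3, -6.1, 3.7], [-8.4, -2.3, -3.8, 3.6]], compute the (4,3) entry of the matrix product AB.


(AB)_{ij} = sum_k A_{ik} B_{kj}.
For i=4, j=3:
A_{41} * B_{13} = -8.7 * -5.9 = 51.33
A_{42} * B_{23} = 5.7 * -4.8 = -27.36
A_{43} * B_{33} = 8.6 * -6.1 = -52.46
A_{44} * B_{43} = -7.8 * -3.8 = 29.64
Sum = 51.33 + -27.36 + -52.46 + 29.64 = 1.15

1.15


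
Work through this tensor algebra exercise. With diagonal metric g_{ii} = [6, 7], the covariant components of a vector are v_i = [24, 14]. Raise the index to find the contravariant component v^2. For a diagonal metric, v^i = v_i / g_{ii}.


To raise an index with a diagonal metric: v^i = v_i / g_{ii}.
For index 2: v_2 = 14, g_{22} = 7
v^2 = 14 / 7 = 2

2


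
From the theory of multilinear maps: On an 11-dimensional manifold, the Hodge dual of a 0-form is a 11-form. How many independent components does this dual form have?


The Hodge dual of a p-form on an n-dimensional manifold is an (n-p)-form.
n = 11, p = 0, so dual degree = 11 - 0 = 11
The number of components is C(n, n-p) = C(11, 11) = 1

1


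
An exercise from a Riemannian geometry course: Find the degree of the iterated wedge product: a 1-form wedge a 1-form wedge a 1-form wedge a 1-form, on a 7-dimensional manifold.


The degree of a wedge product is the sum of the degrees of the individual forms.
Degrees: 1, 1, 1, 1
Total degree = 1 + 1 + 1 + 1 = 4

4


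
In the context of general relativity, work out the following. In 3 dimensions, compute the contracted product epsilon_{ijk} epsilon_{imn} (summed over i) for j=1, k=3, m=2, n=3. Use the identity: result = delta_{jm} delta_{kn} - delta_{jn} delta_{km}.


Using the identity: epsilon_{ijk} epsilon_{imn} = delta_{jm} delta_{kn} - delta_{jn} delta_{km}.
delta_{12} = 0
delta_{33} = 1
delta_{13} = 0
delta_{32} = 0
Result = 0 * 1 - 0 * 0 = 0 - 0 = 0

0


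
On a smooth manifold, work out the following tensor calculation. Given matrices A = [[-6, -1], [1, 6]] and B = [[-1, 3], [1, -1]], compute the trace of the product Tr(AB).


Tr(AB) = sum_i (AB)_{ii} where (AB)_{ii} = sum_k A_{ik} B_{ki}.
(AB)_{11} = -6*-1 + -1*1 = 5
(AB)_{22} = 1*3 + 6*-1 = -3
Tr(AB) = 5 + -3 = 2

2


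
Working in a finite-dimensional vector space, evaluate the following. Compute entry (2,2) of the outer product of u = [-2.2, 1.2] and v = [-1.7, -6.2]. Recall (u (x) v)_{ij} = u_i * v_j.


The outer product entry T_{ij} = u_i * v_j.
We need i=2, j=2.
u_2 = 1.2, v_2 = -6.2
T_{2,2} = 1.2 * -6.2 = -7.44

-7.44


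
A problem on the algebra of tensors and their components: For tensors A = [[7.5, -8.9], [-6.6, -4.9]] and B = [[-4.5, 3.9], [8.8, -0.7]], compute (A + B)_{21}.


Tensor addition is component-wise: (A + B)_{ij} = A_{ij} + B_{ij}.
A_{21} = -6.6
B_{21} = 8.8
(A + B)_{21} = -6.6 + 8.8 = 2.2

2.2


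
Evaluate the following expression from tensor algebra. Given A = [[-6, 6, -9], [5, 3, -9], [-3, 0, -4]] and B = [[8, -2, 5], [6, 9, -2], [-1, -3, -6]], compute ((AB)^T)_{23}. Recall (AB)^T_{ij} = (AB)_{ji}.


(AB)^T_{ij} = (AB)_{ji} = sum_k A_{jk} B_{ki}.
For i=2, j=3 we need (AB)_{32}:
A_{31} * B_{12} = -3 * -2 = 6
A_{32} * B_{22} = 0 * 9 = 0
A_{33} * B_{32} = -4 * -3 = 12
Sum = 6 + 0 + 12 = 18

18


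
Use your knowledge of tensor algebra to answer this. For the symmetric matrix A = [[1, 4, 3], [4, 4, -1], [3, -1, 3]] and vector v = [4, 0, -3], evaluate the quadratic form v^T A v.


First compute Av:
(Av)_1 = 1*4 + 4*0 + 3*-3 = -5
(Av)_2 = 4*4 + 4*0 + -1*-3 = 19
(Av)_3 = 3*4 + -1*0 + 3*-3 = 3
Av = [-5, 19, 3]
Then v^T (Av) = 4*-5 + 0*19 + -3*3
= -20 + 0 + -9 = -29

-29


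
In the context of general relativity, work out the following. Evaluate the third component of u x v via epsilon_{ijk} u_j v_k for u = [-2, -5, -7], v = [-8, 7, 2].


(u x v)_3 = sum_{j,k} epsilon_{3jk} u_j v_k. Only permutations of (1,2,3) contribute; the two non-zero terms are:
eps_{312} u_1 v_2 = 1 * -2 * 7 = -14
eps_{321} u_2 v_1 = -1 * -5 * -8 = -40
(u x v)_3 = -54

-54


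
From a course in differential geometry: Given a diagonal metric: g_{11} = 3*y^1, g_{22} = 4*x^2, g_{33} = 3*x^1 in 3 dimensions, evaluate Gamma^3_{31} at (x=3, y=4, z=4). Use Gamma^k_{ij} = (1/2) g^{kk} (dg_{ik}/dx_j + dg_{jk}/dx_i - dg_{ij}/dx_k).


For a diagonal metric, Gamma^k_{ij} = (1/2) g^{kk} (dg_{ik}/dx_j + dg_{jk}/dx_i - dg_{ij}/dx_k).
The metric is diagonal, so g_{ab} = 0 for a != b.
At the given point: g_{11} = 12, g_{22} = 36, g_{33} = 9
g^{33} = 1/9
dg_{33}/dx_1 = dg_{33}/dx_1 = 3
dg_{13}/dx_3 = 0 (off-diagonal)
dg_{31}/dx_3 = 0 (off-diagonal)
Numerator = 3 + 0 - 0 = 3
Gamma^3_{31} = 3 / (2 * 9) = 1/6

1/6


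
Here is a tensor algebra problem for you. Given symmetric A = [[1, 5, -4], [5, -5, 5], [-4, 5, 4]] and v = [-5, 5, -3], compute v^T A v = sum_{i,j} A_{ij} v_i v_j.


First compute Av:
(Av)_1 = 1*-5 + 5*5 + -4*-3 = 32
(Av)_2 = 5*-5 + -5*5 + 5*-3 = -65
(Av)_3 = -4*-5 + 5*5 + 4*-3 = 33
Av = [32, -65, 33]
Then v^T (Av) = -5*32 + 5*-65 + -3*33
= -160 + -325 + -99 = -584

-584


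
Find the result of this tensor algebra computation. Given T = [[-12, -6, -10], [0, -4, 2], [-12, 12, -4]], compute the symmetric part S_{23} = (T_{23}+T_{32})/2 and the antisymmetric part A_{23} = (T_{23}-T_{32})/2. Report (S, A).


T_{23} = 2
T_{32} = 12
S_{23} = (2 + 12)/2 = 14/2 = 7
A_{23} = (2 - 12)/2 = -10/2 = -5
Check: S + A = 7 + -5 = 2 = T_{23}.

(7, -5)


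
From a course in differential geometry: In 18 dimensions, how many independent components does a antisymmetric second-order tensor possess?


A antisymmetric rank-2 tensor in d dimensions has d(d-1)/2 independent components.
d = 18
d(d-1)/2 = 18 * 17 / 2 = 306 / 2 = 153

153


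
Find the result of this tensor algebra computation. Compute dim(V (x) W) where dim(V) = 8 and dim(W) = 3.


The dimension of a tensor product is the product of dimensions.
dim(V) = 8, dim(W) = 3
dim(V (x) W) = 8 * 3 = 24

24


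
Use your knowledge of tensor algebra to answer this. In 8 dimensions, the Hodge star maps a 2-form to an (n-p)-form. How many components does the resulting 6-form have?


The Hodge dual of a p-form on an n-dimensional manifold is an (n-p)-form.
n = 8, p = 2, so dual degree = 8 - 2 = 6
The number of components is C(n, n-p) = C(8, 6) = 28

28


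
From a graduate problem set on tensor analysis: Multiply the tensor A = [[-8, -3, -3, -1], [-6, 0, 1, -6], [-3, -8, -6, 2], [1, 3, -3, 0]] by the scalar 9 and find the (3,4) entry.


Scalar multiplication: (cA)_{ij} = c * A_{ij}.
c = 9
A_{34} = 2
(cA)_{34} = 9 * 2 = 18

18


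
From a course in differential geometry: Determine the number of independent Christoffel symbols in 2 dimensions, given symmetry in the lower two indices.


Christoffel symbols Gamma^k_{ij} are symmetric in i,j, so there are d * d(d+1)/2 independent symbols.
d = 2
d(d+1)/2 = 2 * 3 / 2 = 3
Total = 2 * 3 = 6

6


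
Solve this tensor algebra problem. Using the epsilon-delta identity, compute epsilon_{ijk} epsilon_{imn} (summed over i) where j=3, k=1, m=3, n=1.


Using the identity: epsilon_{ijk} epsilon_{imn} = delta_{jm} delta_{kn} - delta_{jn} delta_{km}.
delta_{33} = 1
delta_{11} = 1
delta_{31} = 0
delta_{13} = 0
Result = 1 * 1 - 0 * 0 = 1 - 0 = 1

1


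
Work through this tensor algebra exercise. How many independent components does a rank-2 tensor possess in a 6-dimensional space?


The number of components of a rank-r tensor in d dimensions is d^r.
Here d = 6 and r = 2.
6^2 = 36

36


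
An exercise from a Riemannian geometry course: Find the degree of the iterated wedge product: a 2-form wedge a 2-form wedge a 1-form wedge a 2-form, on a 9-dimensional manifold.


The degree of a wedge product is the sum of the degrees of the individual forms.
Degrees: 2, 2, 1, 2
Total degree = 2 + 2 + 1 + 2 = 7

7


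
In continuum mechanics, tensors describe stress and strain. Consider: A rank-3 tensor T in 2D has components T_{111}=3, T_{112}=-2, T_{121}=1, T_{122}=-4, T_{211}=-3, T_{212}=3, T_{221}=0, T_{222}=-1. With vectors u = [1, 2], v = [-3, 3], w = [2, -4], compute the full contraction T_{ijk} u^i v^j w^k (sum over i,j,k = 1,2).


S = sum over i,j,k of T_{ijk} u_i v_j w_k. Expanding all 8 terms:
T_{111}*u_1*v_1*w_1 = 3*1*-3*2 = -18  (running total: -18)
T_{112}*u_1*v_1*w_2 = -2*1*-3*-4 = -24  (running total: -42)
T_{121}*u_1*v_2*w_1 = 1*1*3*2 = 6  (running total: -36)
T_{122}*u_1*v_2*w_2 = -4*1*3*-4 = 48  (running total: 12)
T_{211}*u_2*v_1*w_1 = -3*2*-3*2 = 36  (running total: 48)
T_{212}*u_2*v_1*w_2 = 3*2*-3*-4 = 72  (running total: 120)
T_{221}*u_2*v_2*w_1 = 0*2*3*2 = 0  (running total: 120)
T_{222}*u_2*v_2*w_2 = -1*2*3*-4 = 24  (running total: 144)
S = 144

144


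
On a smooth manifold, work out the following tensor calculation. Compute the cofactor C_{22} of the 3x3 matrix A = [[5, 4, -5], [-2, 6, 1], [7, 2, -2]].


To find cofactor C_{22}, delete row 2 and column 2.
The resulting 2x2 submatrix is: [[5, -5], [7, -2]]
Minor M_{22} = 5*-2 - -5*7
  = -10 - -35 = 25
Sign = (-1)^(2+2) = (-1)^4 = 1
Cofactor C_{22} = 1 * 25 = 25

25


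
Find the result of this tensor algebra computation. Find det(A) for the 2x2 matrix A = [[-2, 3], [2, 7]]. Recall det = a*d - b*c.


For a 2x2 matrix [[a, b], [c, d]], det = a*d - b*c.
a = -2, b = 3, c = 2, d = 7
a*d = -2 * 7 = -14
b*c = 3 * 2 = 6
det = -14 - 6 = -20

-20


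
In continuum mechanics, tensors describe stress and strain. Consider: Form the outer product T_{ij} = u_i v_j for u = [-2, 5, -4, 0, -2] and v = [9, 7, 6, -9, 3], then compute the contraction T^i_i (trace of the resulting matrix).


The outer product gives T_{ij} = u_i v_j.
The trace (contraction) is Tr(T) = sum_i T_{ii} = sum_i u_i v_i.
Diagonal entries:
T_{11} = u_1 * v_1 = -2 * 9 = -18
T_{22} = u_2 * v_2 = 5 * 7 = 35
T_{33} = u_3 * v_3 = -4 * 6 = -24
T_{44} = u_4 * v_4 = 0 * -9 = 0
T_{55} = u_5 * v_5 = -2 * 3 = -6
Tr(T) = -18 + 35 + -24 + 0 + -6 = -13

-13


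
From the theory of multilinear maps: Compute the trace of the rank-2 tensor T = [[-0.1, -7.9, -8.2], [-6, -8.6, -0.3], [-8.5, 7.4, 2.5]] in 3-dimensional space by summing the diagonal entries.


The contraction (trace) of a rank-2 tensor is the sum of its diagonal elements.
Diagonal entries: A[1,1] = -0.1, A[2,2] = -8.6, A[3,3] = 2.5
Tr(A) = -0.1 + -8.6 + 2.5 = -6.2

-6.2


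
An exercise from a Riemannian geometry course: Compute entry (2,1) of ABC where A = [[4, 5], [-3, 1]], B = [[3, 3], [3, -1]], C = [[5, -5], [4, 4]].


(ABC)_{21} = sum_m (AB)_{2m} C_{m1}. First compute row 2 of AB.
(AB)_{21} = -3*3 + 1*3 = -6
(AB)_{22} = -3*3 + 1*-1 = -10
Now contract with column 1 of C:
(AB)_{21} * C_{11} = -6 * 5 = -30
(AB)_{22} * C_{21} = -10 * 4 = -40
(ABC)_{21} = -30 + -40 = -70

-70


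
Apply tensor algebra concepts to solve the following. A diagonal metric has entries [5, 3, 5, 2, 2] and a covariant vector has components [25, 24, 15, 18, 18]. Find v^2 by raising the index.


To raise an index with a diagonal metric: v^i = v_i / g_{ii}.
For index 2: v_2 = 24, g_{22} = 3
v^2 = 24 / 3 = 8

8


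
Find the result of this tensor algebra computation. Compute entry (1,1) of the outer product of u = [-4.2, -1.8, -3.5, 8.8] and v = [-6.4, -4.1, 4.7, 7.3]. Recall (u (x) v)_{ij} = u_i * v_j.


The outer product entry T_{ij} = u_i * v_j.
We need i=1, j=1.
u_1 = -4.2, v_1 = -6.4
T_{1,1} = -4.2 * -6.4 = 26.88

26.88


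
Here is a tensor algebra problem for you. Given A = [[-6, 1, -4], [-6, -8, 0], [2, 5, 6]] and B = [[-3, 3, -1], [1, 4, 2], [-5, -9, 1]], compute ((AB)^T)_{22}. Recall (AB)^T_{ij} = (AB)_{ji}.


(AB)^T_{ij} = (AB)_{ji} = sum_k A_{jk} B_{ki}.
For i=2, j=2 we need (AB)_{22}:
A_{21} * B_{12} = -6 * 3 = -18
A_{22} * B_{22} = -8 * 4 = -32
A_{23} * B_{32} = 0 * -9 = 0
Sum = -18 + -32 + 0 = -50

-50


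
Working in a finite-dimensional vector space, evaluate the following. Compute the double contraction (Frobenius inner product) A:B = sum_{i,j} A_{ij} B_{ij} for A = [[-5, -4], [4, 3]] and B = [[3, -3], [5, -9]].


A:B = sum over all i,j of A_{ij} * B_{ij}.
Row 1: -5*3=-15, -4*-3=12 => row sum = -3
Row 2: 4*5=20, 3*-9=-27 => row sum = -7
Total = -3 + -7 = -10

-10


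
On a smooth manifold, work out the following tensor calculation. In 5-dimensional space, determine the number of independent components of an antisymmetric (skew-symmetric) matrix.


An antisymmetric rank-2 tensor satisfies A_{ij} = -A_{ji}, so diagonal entries are zero.
The independent components are the upper-triangular entries: C(n, 2) = n(n-1)/2.
n = 5
C(5, 2) = 5 * 4 / 2 = 20 / 2 = 10

10


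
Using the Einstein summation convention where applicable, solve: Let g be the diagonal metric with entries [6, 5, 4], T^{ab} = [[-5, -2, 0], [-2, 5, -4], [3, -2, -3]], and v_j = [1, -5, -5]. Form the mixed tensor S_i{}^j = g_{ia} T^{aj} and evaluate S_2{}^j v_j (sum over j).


Step 1: lower the first index. For a diagonal metric, g_{ia} T^{aj} = g_{ii} T^{ij} (no sum on i).
g_{22} = 5
S_2{}^1 = 5 * T^{21} = 5 * -2 = -10
S_2{}^2 = 5 * T^{22} = 5 * 5 = 25
S_2{}^3 = 5 * T^{23} = 5 * -4 = -20
Step 2: contract S_2{}^j with v_j.
S_2{}^1 * v_1 = -10 * 1 = -10
S_2{}^2 * v_2 = 25 * -5 = -125
S_2{}^3 * v_3 = -20 * -5 = 100
Result = -10 + -125 + 100 = -35

-35


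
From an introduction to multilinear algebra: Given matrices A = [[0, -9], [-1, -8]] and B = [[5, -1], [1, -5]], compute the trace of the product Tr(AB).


Tr(AB) = sum_i (AB)_{ii} where (AB)_{ii} = sum_k A_{ik} B_{ki}.
(AB)_{11} = 0*5 + -9*1 = -9
(AB)_{22} = -1*-1 + -8*-5 = 41
Tr(AB) = -9 + 41 = 32

32


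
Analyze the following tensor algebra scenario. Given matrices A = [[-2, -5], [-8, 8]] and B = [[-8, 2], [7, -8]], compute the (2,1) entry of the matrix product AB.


(AB)_{ij} = sum_k A_{ik} B_{kj}.
For i=2, j=1:
A_{21} * B_{11} = -8 * -8 = 64
A_{22} * B_{21} = 8 * 7 = 56
Sum = 64 + 56 = 120

120


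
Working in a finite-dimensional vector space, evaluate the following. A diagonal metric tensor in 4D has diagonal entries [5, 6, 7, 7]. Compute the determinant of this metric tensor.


For a diagonal metric, the determinant is the product of diagonal entries.
Diagonal entries: 5, 6, 7, 7
det(g) = 5 * 6 * 7 * 7 = 1470

1470


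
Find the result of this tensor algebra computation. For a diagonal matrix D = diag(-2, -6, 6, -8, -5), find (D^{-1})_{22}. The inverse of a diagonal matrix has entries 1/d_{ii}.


For a diagonal matrix, the inverse has entries (D^{-1})_{ii} = 1/d_{ii}.
The diagonal entries are: d_{11} = -2, d_{22} = -6, d_{33} = 6, d_{44} = -8, d_{55} = -5
We need (D^{-1})_{22} = 1/d_{22} = 1/-6 = -1/6

-1/6


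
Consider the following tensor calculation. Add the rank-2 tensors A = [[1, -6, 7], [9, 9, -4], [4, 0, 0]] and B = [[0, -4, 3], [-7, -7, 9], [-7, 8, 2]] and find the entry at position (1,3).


Tensor addition is component-wise: (A + B)_{ij} = A_{ij} + B_{ij}.
A_{13} = 7
B_{13} = 3
(A + B)_{13} = 7 + 3 = 10

10


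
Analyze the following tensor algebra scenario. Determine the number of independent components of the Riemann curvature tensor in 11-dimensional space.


The Riemann tensor in d dimensions has d^2(d^2 - 1)/12 independent components.
d = 11, so d^2 = 121
d^2 - 1 = 120
d^2(d^2 - 1) = 121 * 120 = 14520
Divide by 12: 14520 / 12 = 1210

1210


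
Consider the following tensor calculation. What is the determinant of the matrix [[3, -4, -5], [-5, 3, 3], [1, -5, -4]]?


Expanding along the first row, det(A) = a11*M_11 - a12*M_12 + a13*M_13, where M_1j is the (1,j) minor.
Minor M_11 = 3*-4 - 3*-5 = 3
Minor M_12 = -5*-4 - 3*1 = 17
Minor M_13 = -5*-5 - 3*1 = 22
det = 3*(3) - -4*(17) + -5*(22)
    = 9 - -68 + -110
    = -33

-33


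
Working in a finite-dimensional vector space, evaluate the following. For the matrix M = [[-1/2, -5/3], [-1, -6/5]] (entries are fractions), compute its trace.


The trace is the sum of diagonal entries.
Diagonal: M[1,1] = -1/2, M[2,2] = -6/5
Tr(M) = -1/2 + -6/5
Computing step by step:
After adding M[1,1]: -1/2
After adding M[2,2]: -17/10
Tr(M) = -17/10

-17/10


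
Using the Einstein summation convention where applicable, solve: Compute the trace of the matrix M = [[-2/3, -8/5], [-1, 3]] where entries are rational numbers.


The trace is the sum of diagonal entries.
Diagonal: M[1,1] = -2/3, M[2,2] = 3
Tr(M) = -2/3 + 3
Computing step by step:
After adding M[1,1]: -2/3
After adding M[2,2]: 7/3
Tr(M) = 7/3

7/3


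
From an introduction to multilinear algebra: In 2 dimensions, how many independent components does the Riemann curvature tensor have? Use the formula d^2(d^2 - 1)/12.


The Riemann tensor in d dimensions has d^2(d^2 - 1)/12 independent components.
d = 2, so d^2 = 4
d^2 - 1 = 3
d^2(d^2 - 1) = 4 * 3 = 12
Divide by 12: 12 / 12 = 1

1


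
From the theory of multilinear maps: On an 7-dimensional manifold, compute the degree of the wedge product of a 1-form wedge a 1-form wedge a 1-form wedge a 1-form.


The degree of a wedge product is the sum of the degrees of the individual forms.
Degrees: 1, 1, 1, 1
Total degree = 1 + 1 + 1 + 1 = 4

4


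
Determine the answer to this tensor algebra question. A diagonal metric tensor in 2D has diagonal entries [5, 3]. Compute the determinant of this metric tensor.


For a diagonal metric, the determinant is the product of diagonal entries.
Diagonal entries: 5, 3
det(g) = 5 * 3 = 15

15


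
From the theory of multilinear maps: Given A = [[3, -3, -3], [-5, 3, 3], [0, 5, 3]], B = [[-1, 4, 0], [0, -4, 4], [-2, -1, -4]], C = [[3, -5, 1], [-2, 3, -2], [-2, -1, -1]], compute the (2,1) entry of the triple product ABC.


(ABC)_{21} = sum_m (AB)_{2m} C_{m1}. First compute row 2 of AB.
(AB)_{21} = -5*-1 + 3*0 + 3*-2 = -1
(AB)_{22} = -5*4 + 3*-4 + 3*-1 = -35
(AB)_{23} = -5*0 + 3*4 + 3*-4 = 0
Now contract with column 1 of C:
(AB)_{21} * C_{11} = -1 * 3 = -3
(AB)_{22} * C_{21} = -35 * -2 = 70
(AB)_{23} * C_{31} = 0 * -2 = 0
(ABC)_{21} = -3 + 70 + 0 = 67

67


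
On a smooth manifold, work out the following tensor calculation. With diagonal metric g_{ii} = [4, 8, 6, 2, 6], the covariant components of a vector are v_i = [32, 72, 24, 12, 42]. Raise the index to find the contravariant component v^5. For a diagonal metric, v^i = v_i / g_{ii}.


To raise an index with a diagonal metric: v^i = v_i / g_{ii}.
For index 5: v_5 = 42, g_{55} = 6
v^5 = 42 / 6 = 7

7


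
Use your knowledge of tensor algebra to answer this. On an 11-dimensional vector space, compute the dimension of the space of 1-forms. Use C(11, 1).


The dimension of the space of p-forms on an n-dimensional space is C(n, p).
n = 11, p = 1
C(11, 1) = 11! / (1! * 10!) = 11

11


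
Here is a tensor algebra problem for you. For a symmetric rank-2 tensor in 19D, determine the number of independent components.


A symmetric rank-2 tensor in d dimensions has d(d+1)/2 independent components.
d = 19
d(d+1)/2 = 19 * 20 / 2 = 380 / 2 = 190

190


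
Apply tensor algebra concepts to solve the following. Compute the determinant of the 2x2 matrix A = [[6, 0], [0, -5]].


For a 2x2 matrix [[a, b], [c, d]], det = a*d - b*c.
a = 6, b = 0, c = 0, d = -5
a*d = 6 * -5 = -30
b*c = 0 * 0 = 0
det = -30 - 0 = -30

-30


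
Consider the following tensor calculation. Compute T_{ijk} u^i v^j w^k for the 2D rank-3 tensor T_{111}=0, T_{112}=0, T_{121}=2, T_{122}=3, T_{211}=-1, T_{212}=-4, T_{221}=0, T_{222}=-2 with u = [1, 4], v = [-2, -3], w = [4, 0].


S = sum over i,j,k of T_{ijk} u_i v_j w_k. Expanding all 8 terms:
T_{111}*u_1*v_1*w_1 = 0*1*-2*4 = 0  (running total: 0)
T_{112}*u_1*v_1*w_2 = 0*1*-2*0 = 0  (running total: 0)
T_{121}*u_1*v_2*w_1 = 2*1*-3*4 = -24  (running total: -24)
T_{122}*u_1*v_2*w_2 = 3*1*-3*0 = 0  (running total: -24)
T_{211}*u_2*v_1*w_1 = -1*4*-2*4 = 32  (running total: 8)
T_{212}*u_2*v_1*w_2 = -4*4*-2*0 = 0  (running total: 8)
T_{221}*u_2*v_2*w_1 = 0*4*-3*4 = 0  (running total: 8)
T_{222}*u_2*v_2*w_2 = -2*4*-3*0 = 0  (running total: 8)
S = 8

8


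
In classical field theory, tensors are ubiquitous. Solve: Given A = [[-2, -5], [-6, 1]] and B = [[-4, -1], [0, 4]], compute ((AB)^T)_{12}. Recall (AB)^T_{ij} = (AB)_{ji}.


(AB)^T_{ij} = (AB)_{ji} = sum_k A_{jk} B_{ki}.
For i=1, j=2 we need (AB)_{21}:
A_{21} * B_{11} = -6 * -4 = 24
A_{22} * B_{21} = 1 * 0 = 0
Sum = 24 + 0 = 24

24


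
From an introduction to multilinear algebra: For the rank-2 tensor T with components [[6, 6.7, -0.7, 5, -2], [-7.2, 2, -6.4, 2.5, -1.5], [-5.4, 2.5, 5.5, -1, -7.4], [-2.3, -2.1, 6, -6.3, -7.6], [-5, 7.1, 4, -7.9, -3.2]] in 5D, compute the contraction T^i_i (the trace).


The contraction (trace) of a rank-2 tensor is the sum of its diagonal elements.
Diagonal entries: A[1,1] = 6, A[2,2] = 2, A[3,3] = 5.5, A[4,4] = -6.3, A[5,5] = -3.2
Tr(A) = 6 + 2 + 5.5 + -6.3 + -3.2 = 4

4


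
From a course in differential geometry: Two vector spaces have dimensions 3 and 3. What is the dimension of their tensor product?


The dimension of a tensor product is the product of dimensions.
dim(V) = 3, dim(W) = 3
dim(V (x) W) = 3 * 3 = 9

9


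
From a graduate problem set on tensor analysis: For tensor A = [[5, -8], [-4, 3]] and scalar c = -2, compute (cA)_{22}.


Scalar multiplication: (cA)_{ij} = c * A_{ij}.
c = -2
A_{22} = 3
(cA)_{22} = -2 * 3 = -6

-6


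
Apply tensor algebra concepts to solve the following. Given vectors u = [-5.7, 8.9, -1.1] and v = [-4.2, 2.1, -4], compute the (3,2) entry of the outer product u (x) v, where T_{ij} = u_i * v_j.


The outer product entry T_{ij} = u_i * v_j.
We need i=3, j=2.
u_3 = -1.1, v_2 = 2.1
T_{3,2} = -1.1 * 2.1 = -2.31

-2.31


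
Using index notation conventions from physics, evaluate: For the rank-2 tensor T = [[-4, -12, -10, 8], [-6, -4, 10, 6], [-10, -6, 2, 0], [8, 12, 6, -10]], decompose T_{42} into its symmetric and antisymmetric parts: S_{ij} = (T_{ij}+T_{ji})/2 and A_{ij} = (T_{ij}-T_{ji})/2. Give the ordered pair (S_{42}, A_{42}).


T_{42} = 12
T_{24} = 6
S_{42} = (12 + 6)/2 = 18/2 = 9
A_{42} = (12 - 6)/2 = 6/2 = 3
Check: S + A = 9 + 3 = 12 = T_{42}.

(9, 3)


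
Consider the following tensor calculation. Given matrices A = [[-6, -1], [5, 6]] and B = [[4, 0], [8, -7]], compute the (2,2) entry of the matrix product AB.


(AB)_{ij} = sum_k A_{ik} B_{kj}.
For i=2, j=2:
A_{21} * B_{12} = 5 * 0 = 0
A_{22} * B_{22} = 6 * -7 = -42
Sum = 0 + -42 = -42

-42


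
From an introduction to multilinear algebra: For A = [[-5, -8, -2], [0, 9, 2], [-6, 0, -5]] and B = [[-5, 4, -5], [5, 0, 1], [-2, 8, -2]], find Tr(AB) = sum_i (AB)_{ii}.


Tr(AB) = sum_i (AB)_{ii} where (AB)_{ii} = sum_k A_{ik} B_{ki}.
(AB)_{11} = -5*-5 + -8*5 + -2*-2 = -11
(AB)_{22} = 0*4 + 9*0 + 2*8 = 16
(AB)_{33} = -6*-5 + 0*1 + -5*-2 = 40
Tr(AB) = -11 + 16 + 40 = 45

45


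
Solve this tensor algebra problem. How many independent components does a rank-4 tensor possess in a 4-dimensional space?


The number of components of a rank-r tensor in d dimensions is d^r.
Here d = 4 and r = 4.
4^4 = 256

256


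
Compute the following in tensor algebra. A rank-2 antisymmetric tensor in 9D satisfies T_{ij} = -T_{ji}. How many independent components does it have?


An antisymmetric rank-2 tensor satisfies A_{ij} = -A_{ji}, so diagonal entries are zero.
The independent components are the upper-triangular entries: C(n, 2) = n(n-1)/2.
n = 9
C(9, 2) = 9 * 8 / 2 = 72 / 2 = 36

36


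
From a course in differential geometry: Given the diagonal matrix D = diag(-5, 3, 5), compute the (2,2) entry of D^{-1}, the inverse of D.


For a diagonal matrix, the inverse has entries (D^{-1})_{ii} = 1/d_{ii}.
The diagonal entries are: d_{11} = -5, d_{22} = 3, d_{33} = 5
We need (D^{-1})_{22} = 1/d_{22} = 1/3 = 1/3

1/3


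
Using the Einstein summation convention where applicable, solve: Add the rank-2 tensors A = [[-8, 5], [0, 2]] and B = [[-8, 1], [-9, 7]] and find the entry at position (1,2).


Tensor addition is component-wise: (A + B)_{ij} = A_{ij} + B_{ij}.
A_{12} = 5
B_{12} = 1
(A + B)_{12} = 5 + 1 = 6

6


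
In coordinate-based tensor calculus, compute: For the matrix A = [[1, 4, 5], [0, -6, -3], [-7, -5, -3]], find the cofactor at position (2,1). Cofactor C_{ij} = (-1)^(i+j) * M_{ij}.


To find cofactor C_{21}, delete row 2 and column 1.
The resulting 2x2 submatrix is: [[4, 5], [-5, -3]]
Minor M_{21} = 4*-3 - 5*-5
  = -12 - -25 = 13
Sign = (-1)^(2+1) = (-1)^3 = -1
Cofactor C_{21} = -1 * 13 = -13

-13


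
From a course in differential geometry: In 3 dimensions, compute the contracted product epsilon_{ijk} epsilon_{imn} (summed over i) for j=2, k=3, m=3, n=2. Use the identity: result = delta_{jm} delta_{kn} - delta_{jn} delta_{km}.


Using the identity: epsilon_{ijk} epsilon_{imn} = delta_{jm} delta_{kn} - delta_{jn} delta_{km}.
delta_{23} = 0
delta_{32} = 0
delta_{22} = 1
delta_{33} = 1
Result = 0 * 0 - 1 * 1 = 0 - 1 = -1

-1


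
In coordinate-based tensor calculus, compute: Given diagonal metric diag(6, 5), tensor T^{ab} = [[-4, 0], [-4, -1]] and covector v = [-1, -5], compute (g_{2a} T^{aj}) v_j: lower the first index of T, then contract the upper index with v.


Step 1: lower the first index. For a diagonal metric, g_{ia} T^{aj} = g_{ii} T^{ij} (no sum on i).
g_{22} = 5
S_2{}^1 = 5 * T^{21} = 5 * -4 = -20
S_2{}^2 = 5 * T^{22} = 5 * -1 = -5
Step 2: contract S_2{}^j with v_j.
S_2{}^1 * v_1 = -20 * -1 = 20
S_2{}^2 * v_2 = -5 * -5 = 25
Result = 20 + 25 = 45

45


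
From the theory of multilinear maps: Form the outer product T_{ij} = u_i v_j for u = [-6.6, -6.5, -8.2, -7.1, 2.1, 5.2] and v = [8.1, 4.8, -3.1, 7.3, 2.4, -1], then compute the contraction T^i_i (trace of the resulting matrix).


The outer product gives T_{ij} = u_i v_j.
The trace (contraction) is Tr(T) = sum_i T_{ii} = sum_i u_i v_i.
Diagonal entries:
T_{11} = u_1 * v_1 = -6.6 * 8.1 = -53.46
T_{22} = u_2 * v_2 = -6.5 * 4.8 = -31.2
T_{33} = u_3 * v_3 = -8.2 * -3.1 = 25.42
T_{44} = u_4 * v_4 = -7.1 * 7.3 = -51.83
T_{55} = u_5 * v_5 = 2.1 * 2.4 = 5.04
T_{66} = u_6 * v_6 = 5.2 * -1 = -5.2
Tr(T) = -53.46 + -31.2 + 25.42 + -51.83 + 5.04 + -5.2 = -111.23

-111.23


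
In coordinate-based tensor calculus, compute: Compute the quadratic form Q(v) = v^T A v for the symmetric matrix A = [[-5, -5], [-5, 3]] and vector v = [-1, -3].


First compute Av:
(Av)_1 = -5*-1 + -5*-3 = 20
(Av)_2 = -5*-1 + 3*-3 = -4
Av = [20, -4]
Then v^T (Av) = -1*20 + -3*-4
= -20 + 12 = -8

-8


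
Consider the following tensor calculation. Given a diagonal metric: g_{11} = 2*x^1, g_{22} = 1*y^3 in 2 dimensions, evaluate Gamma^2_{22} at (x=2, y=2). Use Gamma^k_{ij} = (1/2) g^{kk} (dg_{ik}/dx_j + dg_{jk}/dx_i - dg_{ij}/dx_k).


For a diagonal metric, Gamma^k_{ij} = (1/2) g^{kk} (dg_{ik}/dx_j + dg_{jk}/dx_i - dg_{ij}/dx_k).
The metric is diagonal, so g_{ab} = 0 for a != b.
At the given point: g_{11} = 4, g_{22} = 8
g^{22} = 1/8
dg_{22}/dx_2 = dg_{22}/dx_2 = 12
dg_{22}/dx_2 = dg_{22}/dx_2 = 12
dg_{22}/dx_2 = dg_{22}/dx_2 = 12
Numerator = 12 + 12 - 12 = 12
Gamma^2_{22} = 12 / (2 * 8) = 3/4

3/4


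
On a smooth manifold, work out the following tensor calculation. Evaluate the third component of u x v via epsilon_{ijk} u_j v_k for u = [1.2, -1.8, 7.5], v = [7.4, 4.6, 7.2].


(u x v)_3 = sum_{j,k} epsilon_{3jk} u_j v_k. Only permutations of (1,2,3) contribute; the two non-zero terms are:
eps_{312} u_1 v_2 = 1 * 1.2 * 4.6 = 5.52
eps_{321} u_2 v_1 = -1 * -1.8 * 7.4 = 13.32
(u x v)_3 = 18.84

18.84


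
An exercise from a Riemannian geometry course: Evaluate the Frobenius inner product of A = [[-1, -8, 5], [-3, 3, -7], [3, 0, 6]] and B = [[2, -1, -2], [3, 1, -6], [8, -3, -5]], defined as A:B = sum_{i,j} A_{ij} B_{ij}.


A:B = sum over all i,j of A_{ij} * B_{ij}.
Row 1: -1*2=-2, -8*-1=8, 5*-2=-10 => row sum = -4
Row 2: -3*3=-9, 3*1=3, -7*-6=42 => row sum = 36
Row 3: 3*8=24, 0*-3=0, 6*-5=-30 => row sum = -6
Total = -4 + 36 + -6 = 26

26


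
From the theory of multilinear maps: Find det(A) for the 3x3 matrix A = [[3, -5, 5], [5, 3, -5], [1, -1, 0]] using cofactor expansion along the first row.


Expanding along the first row, det(A) = a11*M_11 - a12*M_12 + a13*M_13, where M_1j is the (1,j) minor.
Minor M_11 = 3*0 - -5*-1 = -5
Minor M_12 = 5*0 - -5*1 = 5
Minor M_13 = 5*-1 - 3*1 = -8
det = 3*(-5) - -5*(5) + 5*(-8)
    = -15 - -25 + -40
    = -30

-30


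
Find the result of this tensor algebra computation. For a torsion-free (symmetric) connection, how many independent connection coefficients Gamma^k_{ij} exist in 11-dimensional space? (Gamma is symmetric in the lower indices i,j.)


Christoffel symbols Gamma^k_{ij} are symmetric in i,j, so there are d * d(d+1)/2 independent symbols.
d = 11
d(d+1)/2 = 11 * 12 / 2 = 66
Total = 11 * 66 = 726

726


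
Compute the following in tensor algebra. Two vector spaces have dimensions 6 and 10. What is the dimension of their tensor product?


The dimension of a tensor product is the product of dimensions.
dim(V) = 6, dim(W) = 10
dim(V (x) W) = 6 * 10 = 60

60


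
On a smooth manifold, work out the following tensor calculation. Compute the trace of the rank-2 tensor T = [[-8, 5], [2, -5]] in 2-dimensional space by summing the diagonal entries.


The contraction (trace) of a rank-2 tensor is the sum of its diagonal elements.
Diagonal entries: A[1,1] = -8, A[2,2] = -5
Tr(A) = -8 + -5 = -13

-13


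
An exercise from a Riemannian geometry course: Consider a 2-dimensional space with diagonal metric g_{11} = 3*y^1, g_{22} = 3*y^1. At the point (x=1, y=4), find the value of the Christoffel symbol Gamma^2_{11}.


For a diagonal metric, Gamma^k_{ij} = (1/2) g^{kk} (dg_{ik}/dx_j + dg_{jk}/dx_i - dg_{ij}/dx_k).
The metric is diagonal, so g_{ab} = 0 for a != b.
At the given point: g_{11} = 12, g_{22} = 12
g^{22} = 1/12
dg_{12}/dx_1 = 0 (off-diagonal)
dg_{12}/dx_1 = 0 (off-diagonal)
dg_{11}/dx_2 = dg_{11}/dx_2 = 3
Numerator = 0 + 0 - 3 = -3
Gamma^2_{11} = -3 / (2 * 12) = -1/8

-1/8


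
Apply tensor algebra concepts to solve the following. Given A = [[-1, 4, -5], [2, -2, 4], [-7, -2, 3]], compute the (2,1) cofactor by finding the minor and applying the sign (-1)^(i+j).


To find cofactor C_{21}, delete row 2 and column 1.
The resulting 2x2 submatrix is: [[4, -5], [-2, 3]]
Minor M_{21} = 4*3 - -5*-2
  = 12 - 10 = 2
Sign = (-1)^(2+1) = (-1)^3 = -1
Cofactor C_{21} = -1 * 2 = -2

-2


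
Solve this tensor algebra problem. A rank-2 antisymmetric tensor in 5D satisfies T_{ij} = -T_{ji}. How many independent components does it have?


An antisymmetric rank-2 tensor satisfies A_{ij} = -A_{ji}, so diagonal entries are zero.
The independent components are the upper-triangular entries: C(n, 2) = n(n-1)/2.
n = 5
C(5, 2) = 5 * 4 / 2 = 20 / 2 = 10

10


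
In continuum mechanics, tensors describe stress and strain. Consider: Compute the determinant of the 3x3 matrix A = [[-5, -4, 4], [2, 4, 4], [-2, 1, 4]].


Expanding along the first row, det(A) = a11*M_11 - a12*M_12 + a13*M_13, where M_1j is the (1,j) minor.
Minor M_11 = 4*4 - 4*1 = 12
Minor M_12 = 2*4 - 4*-2 = 16
Minor M_13 = 2*1 - 4*-2 = 10
det = -5*(12) - -4*(16) + 4*(10)
    = -60 - -64 + 40
    = 44

44


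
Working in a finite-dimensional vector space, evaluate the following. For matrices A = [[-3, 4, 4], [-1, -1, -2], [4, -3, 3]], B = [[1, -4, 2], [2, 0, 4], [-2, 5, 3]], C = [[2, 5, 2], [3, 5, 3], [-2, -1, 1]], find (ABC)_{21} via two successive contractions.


(ABC)_{21} = sum_m (AB)_{2m} C_{m1}. First compute row 2 of AB.
(AB)_{21} = -1*1 + -1*2 + -2*-2 = 1
(AB)_{22} = -1*-4 + -1*0 + -2*5 = -6
(AB)_{23} = -1*2 + -1*4 + -2*3 = -12
Now contract with column 1 of C:
(AB)_{21} * C_{11} = 1 * 2 = 2
(AB)_{22} * C_{21} = -6 * 3 = -18
(AB)_{23} * C_{31} = -12 * -2 = 24
(ABC)_{21} = 2 + -18 + 24 = 8

8


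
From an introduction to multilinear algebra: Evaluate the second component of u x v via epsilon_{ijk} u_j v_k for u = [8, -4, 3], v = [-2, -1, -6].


(u x v)_2 = sum_{j,k} epsilon_{2jk} u_j v_k. Only permutations of (1,2,3) contribute; the two non-zero terms are:
eps_{213} u_1 v_3 = -1 * 8 * -6 = 48
eps_{231} u_3 v_1 = 1 * 3 * -2 = -6
(u x v)_2 = 42

42


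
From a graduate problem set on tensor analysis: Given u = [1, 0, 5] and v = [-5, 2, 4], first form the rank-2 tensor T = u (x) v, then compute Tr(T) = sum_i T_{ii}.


The outer product gives T_{ij} = u_i v_j.
The trace (contraction) is Tr(T) = sum_i T_{ii} = sum_i u_i v_i.
Diagonal entries:
T_{11} = u_1 * v_1 = 1 * -5 = -5
T_{22} = u_2 * v_2 = 0 * 2 = 0
T_{33} = u_3 * v_3 = 5 * 4 = 20
Tr(T) = -5 + 0 + 20 = 15

15


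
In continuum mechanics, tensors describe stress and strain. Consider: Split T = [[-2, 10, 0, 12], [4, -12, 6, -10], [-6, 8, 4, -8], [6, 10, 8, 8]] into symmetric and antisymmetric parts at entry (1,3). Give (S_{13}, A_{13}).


T_{13} = 0
T_{31} = -6
S_{13} = (0 + -6)/2 = -6/2 = -3
A_{13} = (0 - -6)/2 = 6/2 = 3
Check: S + A = -3 + 3 = 0 = T_{13}.

(-3, 3)


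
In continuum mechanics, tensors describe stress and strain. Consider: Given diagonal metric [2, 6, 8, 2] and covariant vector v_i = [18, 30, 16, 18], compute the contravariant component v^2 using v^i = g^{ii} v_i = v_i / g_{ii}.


To raise an index with a diagonal metric: v^i = v_i / g_{ii}.
For index 2: v_2 = 30, g_{22} = 6
v^2 = 30 / 6 = 5

5


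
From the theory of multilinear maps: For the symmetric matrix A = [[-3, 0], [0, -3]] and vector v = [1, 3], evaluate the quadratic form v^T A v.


First compute Av:
(Av)_1 = -3*1 + 0*3 = -3
(Av)_2 = 0*1 + -3*3 = -9
Av = [-3, -9]
Then v^T (Av) = 1*-3 + 3*-9
= -3 + -27 = -30

-30


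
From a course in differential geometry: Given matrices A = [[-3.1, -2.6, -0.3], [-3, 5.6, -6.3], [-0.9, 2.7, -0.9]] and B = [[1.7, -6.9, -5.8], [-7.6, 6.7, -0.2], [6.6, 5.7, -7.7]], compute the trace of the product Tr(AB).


Tr(AB) = sum_i (AB)_{ii} where (AB)_{ii} = sum_k A_{ik} B_{ki}.
(AB)_{11} = -3.1*1.7 + -2.6*-7.6 + -0.3*6.6 = 12.51
(AB)_{22} = -3*-6.9 + 5.6*6.7 + -6.3*5.7 = 22.31
(AB)_{33} = -0.9*-5.8 + 2.7*-0.2 + -0.9*-7.7 = 11.61
Tr(AB) = 12.51 + 22.31 + 11.61 = 46.43

46.43


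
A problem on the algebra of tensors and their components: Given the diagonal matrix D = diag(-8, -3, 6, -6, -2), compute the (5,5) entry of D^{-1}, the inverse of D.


For a diagonal matrix, the inverse has entries (D^{-1})_{ii} = 1/d_{ii}.
The diagonal entries are: d_{11} = -8, d_{22} = -3, d_{33} = 6, d_{44} = -6, d_{55} = -2
We need (D^{-1})_{55} = 1/d_{55} = 1/-2 = -1/2

-1/2


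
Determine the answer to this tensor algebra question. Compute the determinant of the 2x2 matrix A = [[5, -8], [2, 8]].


For a 2x2 matrix [[a, b], [c, d]], det = a*d - b*c.
a = 5, b = -8, c = 2, d = 8
a*d = 5 * 8 = 40
b*c = -8 * 2 = -16
det = 40 - -16 = 56

56


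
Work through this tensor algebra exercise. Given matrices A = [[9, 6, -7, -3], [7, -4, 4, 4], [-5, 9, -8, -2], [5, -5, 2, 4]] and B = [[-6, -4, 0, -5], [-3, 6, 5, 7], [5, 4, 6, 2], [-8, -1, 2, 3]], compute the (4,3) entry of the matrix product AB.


(AB)_{ij} = sum_k A_{ik} B_{kj}.
For i=4, j=3:
A_{41} * B_{13} = 5 * 0 = 0
A_{42} * B_{23} = -5 * 5 = -25
A_{43} * B_{33} = 2 * 6 = 12
A_{44} * B_{43} = 4 * 2 = 8
Sum = 0 + -25 + 12 + 8 = -5

-5


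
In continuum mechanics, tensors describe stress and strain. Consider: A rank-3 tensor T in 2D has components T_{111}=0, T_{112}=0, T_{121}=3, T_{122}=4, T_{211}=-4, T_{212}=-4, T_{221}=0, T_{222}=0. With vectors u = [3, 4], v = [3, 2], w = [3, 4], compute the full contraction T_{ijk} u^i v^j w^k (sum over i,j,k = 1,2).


S = sum over i,j,k of T_{ijk} u_i v_j w_k. Expanding all 8 terms:
T_{111}*u_1*v_1*w_1 = 0*3*3*3 = 0  (running total: 0)
T_{112}*u_1*v_1*w_2 = 0*3*3*4 = 0  (running total: 0)
T_{121}*u_1*v_2*w_1 = 3*3*2*3 = 54  (running total: 54)
T_{122}*u_1*v_2*w_2 = 4*3*2*4 = 96  (running total: 150)
T_{211}*u_2*v_1*w_1 = -4*4*3*3 = -144  (running total: 6)
T_{212}*u_2*v_1*w_2 = -4*4*3*4 = -192  (running total: -186)
T_{221}*u_2*v_2*w_1 = 0*4*2*3 = 0  (running total: -186)
T_{222}*u_2*v_2*w_2 = 0*4*2*4 = 0  (running total: -186)
S = -186

-186


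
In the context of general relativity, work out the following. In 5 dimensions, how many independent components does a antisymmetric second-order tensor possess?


A antisymmetric rank-2 tensor in d dimensions has d(d-1)/2 independent components.
d = 5
d(d-1)/2 = 5 * 4 / 2 = 20 / 2 = 10

10


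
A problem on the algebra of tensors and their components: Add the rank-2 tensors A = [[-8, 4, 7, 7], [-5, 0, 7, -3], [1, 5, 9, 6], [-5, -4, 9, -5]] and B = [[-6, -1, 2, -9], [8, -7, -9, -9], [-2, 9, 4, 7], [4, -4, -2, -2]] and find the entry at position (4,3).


Tensor addition is component-wise: (A + B)_{ij} = A_{ij} + B_{ij}.
A_{43} = 9
B_{43} = -2
(A + B)_{43} = 9 + -2 = 7

7


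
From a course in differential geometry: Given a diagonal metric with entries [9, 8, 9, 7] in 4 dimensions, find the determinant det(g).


For a diagonal metric, the determinant is the product of diagonal entries.
Diagonal entries: 9, 8, 9, 7
det(g) = 9 * 8 * 9 * 7 = 4536

4536


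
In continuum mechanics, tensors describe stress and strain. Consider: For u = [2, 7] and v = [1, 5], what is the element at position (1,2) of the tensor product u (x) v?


The outer product entry T_{ij} = u_i * v_j.
We need i=1, j=2.
u_1 = 2, v_2 = 5
T_{1,2} = 2 * 5 = 10

10


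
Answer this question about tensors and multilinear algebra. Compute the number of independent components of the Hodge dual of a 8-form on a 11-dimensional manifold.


The Hodge dual of a p-form on an n-dimensional manifold is an (n-p)-form.
n = 11, p = 8, so dual degree = 11 - 8 = 3
The number of components is C(n, n-p) = C(11, 3) = 165

165


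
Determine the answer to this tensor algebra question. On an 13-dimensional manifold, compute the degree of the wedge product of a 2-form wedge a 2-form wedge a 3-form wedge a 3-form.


The degree of a wedge product is the sum of the degrees of the individual forms.
Degrees: 2, 2, 3, 3
Total degree = 2 + 2 + 3 + 3 = 10

10


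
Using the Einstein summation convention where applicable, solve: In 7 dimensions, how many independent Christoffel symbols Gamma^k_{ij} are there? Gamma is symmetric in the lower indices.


Christoffel symbols Gamma^k_{ij} are symmetric in i,j, so there are d * d(d+1)/2 independent symbols.
d = 7
d(d+1)/2 = 7 * 8 / 2 = 28
Total = 7 * 28 = 196

196


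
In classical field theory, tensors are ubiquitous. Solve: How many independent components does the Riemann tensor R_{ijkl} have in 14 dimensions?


The Riemann tensor in d dimensions has d^2(d^2 - 1)/12 independent components.
d = 14, so d^2 = 196
d^2 - 1 = 195
d^2(d^2 - 1) = 196 * 195 = 38220
Divide by 12: 38220 / 12 = 3185

3185


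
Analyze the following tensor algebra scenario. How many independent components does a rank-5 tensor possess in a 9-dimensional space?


The number of components of a rank-r tensor in d dimensions is d^r.
Here d = 9 and r = 5.
9^5 = 59049

59049


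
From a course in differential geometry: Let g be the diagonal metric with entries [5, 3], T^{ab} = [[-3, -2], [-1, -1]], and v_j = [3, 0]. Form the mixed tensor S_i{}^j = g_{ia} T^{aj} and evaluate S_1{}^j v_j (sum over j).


Step 1: lower the first index. For a diagonal metric, g_{ia} T^{aj} = g_{ii} T^{ij} (no sum on i).
g_{11} = 5
S_1{}^1 = 5 * T^{11} = 5 * -3 = -15
S_1{}^2 = 5 * T^{12} = 5 * -2 = -10
Step 2: contract S_1{}^j with v_j.
S_1{}^1 * v_1 = -15 * 3 = -45
S_1{}^2 * v_2 = -10 * 0 = 0
Result = -45 + 0 = -45

-45
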